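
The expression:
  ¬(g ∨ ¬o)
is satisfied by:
  {o: True, g: False}


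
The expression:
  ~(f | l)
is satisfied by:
  {l: False, f: False}


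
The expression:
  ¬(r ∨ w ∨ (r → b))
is never true.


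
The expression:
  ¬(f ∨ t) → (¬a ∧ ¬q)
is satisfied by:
  {t: True, f: True, q: False, a: False}
  {a: True, t: True, f: True, q: False}
  {t: True, f: True, q: True, a: False}
  {a: True, t: True, f: True, q: True}
  {t: True, q: False, f: False, a: False}
  {t: True, a: True, q: False, f: False}
  {t: True, q: True, f: False, a: False}
  {t: True, a: True, q: True, f: False}
  {f: True, a: False, q: False, t: False}
  {a: True, f: True, q: False, t: False}
  {f: True, q: True, a: False, t: False}
  {a: True, f: True, q: True, t: False}
  {a: False, q: False, f: False, t: False}


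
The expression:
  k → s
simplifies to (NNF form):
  s ∨ ¬k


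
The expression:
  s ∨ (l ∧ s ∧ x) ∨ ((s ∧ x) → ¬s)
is always true.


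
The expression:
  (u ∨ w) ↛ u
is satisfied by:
  {w: True, u: False}


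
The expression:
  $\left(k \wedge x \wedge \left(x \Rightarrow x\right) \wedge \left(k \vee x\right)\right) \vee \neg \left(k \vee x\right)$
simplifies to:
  $\left(k \wedge x\right) \vee \left(\neg k \wedge \neg x\right)$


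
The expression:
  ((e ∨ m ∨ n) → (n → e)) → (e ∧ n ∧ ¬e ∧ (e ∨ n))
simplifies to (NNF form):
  n ∧ ¬e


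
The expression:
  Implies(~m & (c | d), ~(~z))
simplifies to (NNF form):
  m | z | (~c & ~d)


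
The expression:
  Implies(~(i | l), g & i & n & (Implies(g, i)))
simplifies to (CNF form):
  i | l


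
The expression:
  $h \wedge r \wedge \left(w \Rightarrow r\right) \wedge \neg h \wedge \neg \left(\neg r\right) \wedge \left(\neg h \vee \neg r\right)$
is never true.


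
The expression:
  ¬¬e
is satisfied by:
  {e: True}


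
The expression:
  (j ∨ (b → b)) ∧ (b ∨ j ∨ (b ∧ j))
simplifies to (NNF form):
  b ∨ j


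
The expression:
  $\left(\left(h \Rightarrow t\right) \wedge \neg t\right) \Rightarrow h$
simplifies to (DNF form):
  $h \vee t$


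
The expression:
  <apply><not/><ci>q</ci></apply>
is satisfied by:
  {q: False}


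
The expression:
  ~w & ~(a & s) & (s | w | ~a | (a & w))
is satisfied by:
  {w: False, a: False}


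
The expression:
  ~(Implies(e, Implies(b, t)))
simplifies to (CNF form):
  b & e & ~t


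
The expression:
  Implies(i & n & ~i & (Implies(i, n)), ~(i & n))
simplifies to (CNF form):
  True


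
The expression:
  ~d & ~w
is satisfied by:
  {d: False, w: False}


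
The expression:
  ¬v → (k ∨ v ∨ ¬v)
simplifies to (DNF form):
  True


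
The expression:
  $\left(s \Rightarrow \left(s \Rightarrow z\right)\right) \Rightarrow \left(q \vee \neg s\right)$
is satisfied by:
  {q: True, s: False, z: False}
  {s: False, z: False, q: False}
  {q: True, z: True, s: False}
  {z: True, s: False, q: False}
  {q: True, s: True, z: False}
  {s: True, q: False, z: False}
  {q: True, z: True, s: True}


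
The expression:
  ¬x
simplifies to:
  ¬x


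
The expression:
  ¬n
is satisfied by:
  {n: False}


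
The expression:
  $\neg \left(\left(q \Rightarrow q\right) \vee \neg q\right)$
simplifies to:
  $\text{False}$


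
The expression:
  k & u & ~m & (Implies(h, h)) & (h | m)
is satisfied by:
  {h: True, u: True, k: True, m: False}


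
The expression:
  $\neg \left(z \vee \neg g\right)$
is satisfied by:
  {g: True, z: False}


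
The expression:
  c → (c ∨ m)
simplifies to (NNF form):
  True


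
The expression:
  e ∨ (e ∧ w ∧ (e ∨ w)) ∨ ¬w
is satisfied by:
  {e: True, w: False}
  {w: False, e: False}
  {w: True, e: True}


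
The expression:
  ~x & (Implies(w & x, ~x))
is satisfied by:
  {x: False}


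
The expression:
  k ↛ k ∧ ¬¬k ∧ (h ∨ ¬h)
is never true.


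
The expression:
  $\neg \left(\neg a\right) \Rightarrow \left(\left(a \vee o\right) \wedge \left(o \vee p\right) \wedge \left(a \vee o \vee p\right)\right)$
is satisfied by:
  {o: True, p: True, a: False}
  {o: True, p: False, a: False}
  {p: True, o: False, a: False}
  {o: False, p: False, a: False}
  {a: True, o: True, p: True}
  {a: True, o: True, p: False}
  {a: True, p: True, o: False}


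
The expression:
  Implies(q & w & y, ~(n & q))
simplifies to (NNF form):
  ~n | ~q | ~w | ~y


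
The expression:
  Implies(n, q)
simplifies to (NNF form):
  q | ~n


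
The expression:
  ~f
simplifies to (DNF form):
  ~f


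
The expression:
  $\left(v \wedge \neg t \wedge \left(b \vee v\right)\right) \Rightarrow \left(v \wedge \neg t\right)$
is always true.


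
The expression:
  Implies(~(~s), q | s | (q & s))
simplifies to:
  True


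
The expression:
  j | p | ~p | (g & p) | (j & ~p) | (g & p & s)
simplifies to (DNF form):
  True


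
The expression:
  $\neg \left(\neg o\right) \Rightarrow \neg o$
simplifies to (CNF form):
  $\neg o$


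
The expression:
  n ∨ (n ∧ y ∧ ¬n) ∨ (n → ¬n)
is always true.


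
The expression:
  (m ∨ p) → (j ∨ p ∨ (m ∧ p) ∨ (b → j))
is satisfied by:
  {p: True, j: True, m: False, b: False}
  {p: True, j: False, m: False, b: False}
  {j: True, p: False, m: False, b: False}
  {p: False, j: False, m: False, b: False}
  {b: True, p: True, j: True, m: False}
  {b: True, p: True, j: False, m: False}
  {b: True, j: True, p: False, m: False}
  {b: True, j: False, p: False, m: False}
  {p: True, m: True, j: True, b: False}
  {p: True, m: True, j: False, b: False}
  {m: True, j: True, p: False, b: False}
  {m: True, p: False, j: False, b: False}
  {b: True, m: True, p: True, j: True}
  {b: True, m: True, p: True, j: False}
  {b: True, m: True, j: True, p: False}


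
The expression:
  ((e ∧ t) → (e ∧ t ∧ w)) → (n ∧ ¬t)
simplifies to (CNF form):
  (e ∨ ¬t) ∧ (n ∨ t) ∧ (¬t ∨ ¬w)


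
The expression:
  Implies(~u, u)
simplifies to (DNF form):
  u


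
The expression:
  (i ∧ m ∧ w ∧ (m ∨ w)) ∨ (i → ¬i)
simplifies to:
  (m ∧ w) ∨ ¬i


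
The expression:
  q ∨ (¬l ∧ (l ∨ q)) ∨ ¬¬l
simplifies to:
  l ∨ q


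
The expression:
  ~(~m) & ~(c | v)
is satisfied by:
  {m: True, v: False, c: False}


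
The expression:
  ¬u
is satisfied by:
  {u: False}


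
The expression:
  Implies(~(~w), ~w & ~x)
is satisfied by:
  {w: False}


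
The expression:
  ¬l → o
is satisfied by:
  {o: True, l: True}
  {o: True, l: False}
  {l: True, o: False}


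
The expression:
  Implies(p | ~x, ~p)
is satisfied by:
  {p: False}


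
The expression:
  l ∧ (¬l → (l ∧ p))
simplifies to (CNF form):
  l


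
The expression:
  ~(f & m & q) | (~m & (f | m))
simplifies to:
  ~f | ~m | ~q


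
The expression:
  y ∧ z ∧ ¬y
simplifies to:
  False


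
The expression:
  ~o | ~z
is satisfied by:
  {o: False, z: False}
  {z: True, o: False}
  {o: True, z: False}


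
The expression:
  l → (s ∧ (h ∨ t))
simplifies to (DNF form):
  (h ∧ s) ∨ (s ∧ t) ∨ ¬l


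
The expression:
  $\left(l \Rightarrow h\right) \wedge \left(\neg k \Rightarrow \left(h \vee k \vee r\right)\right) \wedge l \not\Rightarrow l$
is never true.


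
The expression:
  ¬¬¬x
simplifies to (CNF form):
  ¬x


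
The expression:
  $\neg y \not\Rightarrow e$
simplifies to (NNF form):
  $\neg e \wedge \neg y$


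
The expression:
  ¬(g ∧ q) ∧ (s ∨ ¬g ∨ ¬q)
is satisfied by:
  {g: False, q: False}
  {q: True, g: False}
  {g: True, q: False}


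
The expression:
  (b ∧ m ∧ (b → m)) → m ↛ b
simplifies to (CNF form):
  ¬b ∨ ¬m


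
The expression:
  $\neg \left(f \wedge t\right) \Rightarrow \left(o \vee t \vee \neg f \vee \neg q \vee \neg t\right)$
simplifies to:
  $\text{True}$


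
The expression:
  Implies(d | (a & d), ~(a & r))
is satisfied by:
  {d: False, a: False, r: False}
  {r: True, d: False, a: False}
  {a: True, d: False, r: False}
  {r: True, a: True, d: False}
  {d: True, r: False, a: False}
  {r: True, d: True, a: False}
  {a: True, d: True, r: False}


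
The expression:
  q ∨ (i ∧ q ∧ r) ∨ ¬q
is always true.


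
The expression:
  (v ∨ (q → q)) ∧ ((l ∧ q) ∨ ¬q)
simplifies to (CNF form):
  l ∨ ¬q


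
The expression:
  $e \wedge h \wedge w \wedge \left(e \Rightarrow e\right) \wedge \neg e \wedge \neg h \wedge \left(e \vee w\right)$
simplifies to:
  $\text{False}$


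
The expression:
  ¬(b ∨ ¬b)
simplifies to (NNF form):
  False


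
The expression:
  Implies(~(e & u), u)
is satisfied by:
  {u: True}


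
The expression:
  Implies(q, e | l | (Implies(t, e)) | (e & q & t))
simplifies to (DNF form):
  e | l | ~q | ~t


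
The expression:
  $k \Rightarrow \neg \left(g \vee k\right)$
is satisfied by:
  {k: False}


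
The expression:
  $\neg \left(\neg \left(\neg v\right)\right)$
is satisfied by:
  {v: False}


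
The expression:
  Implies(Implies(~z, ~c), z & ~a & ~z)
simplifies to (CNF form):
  c & ~z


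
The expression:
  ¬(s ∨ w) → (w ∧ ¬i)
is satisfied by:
  {s: True, w: True}
  {s: True, w: False}
  {w: True, s: False}


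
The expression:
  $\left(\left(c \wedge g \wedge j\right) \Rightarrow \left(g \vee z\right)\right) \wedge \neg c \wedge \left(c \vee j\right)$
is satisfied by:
  {j: True, c: False}


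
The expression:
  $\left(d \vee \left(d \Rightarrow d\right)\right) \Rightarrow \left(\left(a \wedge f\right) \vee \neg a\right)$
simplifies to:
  $f \vee \neg a$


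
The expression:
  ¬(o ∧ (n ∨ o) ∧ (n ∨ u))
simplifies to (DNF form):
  (¬n ∧ ¬u) ∨ ¬o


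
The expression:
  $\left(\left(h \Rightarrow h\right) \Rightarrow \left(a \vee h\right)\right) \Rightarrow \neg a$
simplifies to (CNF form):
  $\neg a$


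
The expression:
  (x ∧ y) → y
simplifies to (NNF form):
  True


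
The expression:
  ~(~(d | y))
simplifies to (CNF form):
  d | y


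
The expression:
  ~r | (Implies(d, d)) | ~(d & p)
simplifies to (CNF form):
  True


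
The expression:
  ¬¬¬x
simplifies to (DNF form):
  ¬x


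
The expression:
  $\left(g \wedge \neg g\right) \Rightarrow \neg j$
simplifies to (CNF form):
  $\text{True}$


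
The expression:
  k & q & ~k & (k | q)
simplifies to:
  False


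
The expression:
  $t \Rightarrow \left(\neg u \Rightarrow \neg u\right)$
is always true.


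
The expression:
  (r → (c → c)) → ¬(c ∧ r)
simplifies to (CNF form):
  ¬c ∨ ¬r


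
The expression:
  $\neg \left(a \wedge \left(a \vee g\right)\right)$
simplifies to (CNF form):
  $\neg a$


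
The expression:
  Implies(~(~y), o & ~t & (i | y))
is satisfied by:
  {o: True, y: False, t: False}
  {o: False, y: False, t: False}
  {t: True, o: True, y: False}
  {t: True, o: False, y: False}
  {y: True, o: True, t: False}


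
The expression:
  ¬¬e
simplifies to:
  e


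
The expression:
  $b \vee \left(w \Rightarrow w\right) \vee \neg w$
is always true.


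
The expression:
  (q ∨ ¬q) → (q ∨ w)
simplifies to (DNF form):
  q ∨ w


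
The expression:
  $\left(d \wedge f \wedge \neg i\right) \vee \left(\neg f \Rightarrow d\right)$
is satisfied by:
  {d: True, f: True}
  {d: True, f: False}
  {f: True, d: False}


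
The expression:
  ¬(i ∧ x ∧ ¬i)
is always true.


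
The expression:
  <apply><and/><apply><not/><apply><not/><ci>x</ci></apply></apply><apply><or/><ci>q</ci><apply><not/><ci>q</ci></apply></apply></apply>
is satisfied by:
  {x: True}


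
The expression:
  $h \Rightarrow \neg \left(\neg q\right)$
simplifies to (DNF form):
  $q \vee \neg h$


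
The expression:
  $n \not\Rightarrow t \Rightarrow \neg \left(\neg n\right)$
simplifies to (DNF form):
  $\text{True}$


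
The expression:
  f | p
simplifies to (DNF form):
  f | p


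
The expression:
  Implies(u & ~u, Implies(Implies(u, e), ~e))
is always true.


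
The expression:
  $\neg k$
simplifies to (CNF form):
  $\neg k$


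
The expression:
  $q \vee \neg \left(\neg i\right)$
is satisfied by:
  {i: True, q: True}
  {i: True, q: False}
  {q: True, i: False}


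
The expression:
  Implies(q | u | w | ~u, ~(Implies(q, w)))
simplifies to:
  q & ~w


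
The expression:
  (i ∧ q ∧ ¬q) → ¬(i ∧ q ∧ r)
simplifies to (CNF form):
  True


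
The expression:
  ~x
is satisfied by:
  {x: False}


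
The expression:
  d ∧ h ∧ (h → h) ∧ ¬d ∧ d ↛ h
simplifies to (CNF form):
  False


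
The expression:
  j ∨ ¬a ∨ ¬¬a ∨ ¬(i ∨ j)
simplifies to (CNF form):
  True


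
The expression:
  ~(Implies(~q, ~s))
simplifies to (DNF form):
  s & ~q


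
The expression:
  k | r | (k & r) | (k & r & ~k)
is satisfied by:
  {r: True, k: True}
  {r: True, k: False}
  {k: True, r: False}


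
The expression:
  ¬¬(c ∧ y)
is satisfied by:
  {c: True, y: True}


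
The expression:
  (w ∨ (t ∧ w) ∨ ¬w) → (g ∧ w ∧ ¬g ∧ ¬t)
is never true.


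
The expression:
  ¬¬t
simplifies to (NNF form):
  t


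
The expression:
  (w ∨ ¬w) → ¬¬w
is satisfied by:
  {w: True}


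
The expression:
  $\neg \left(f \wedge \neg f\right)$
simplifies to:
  $\text{True}$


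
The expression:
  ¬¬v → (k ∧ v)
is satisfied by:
  {k: True, v: False}
  {v: False, k: False}
  {v: True, k: True}


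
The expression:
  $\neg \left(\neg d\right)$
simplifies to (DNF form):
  $d$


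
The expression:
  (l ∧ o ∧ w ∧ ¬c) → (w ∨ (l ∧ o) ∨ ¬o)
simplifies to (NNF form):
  True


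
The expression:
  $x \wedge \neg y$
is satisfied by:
  {x: True, y: False}


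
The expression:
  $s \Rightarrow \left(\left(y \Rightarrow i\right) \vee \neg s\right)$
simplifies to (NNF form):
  $i \vee \neg s \vee \neg y$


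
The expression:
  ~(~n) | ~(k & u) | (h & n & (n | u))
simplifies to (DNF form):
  n | ~k | ~u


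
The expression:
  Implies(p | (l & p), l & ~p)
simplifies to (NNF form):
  ~p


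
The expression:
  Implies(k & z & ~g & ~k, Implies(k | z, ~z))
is always true.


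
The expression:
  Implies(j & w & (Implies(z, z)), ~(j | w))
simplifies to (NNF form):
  ~j | ~w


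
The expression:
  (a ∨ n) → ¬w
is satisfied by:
  {n: False, w: False, a: False}
  {a: True, n: False, w: False}
  {n: True, a: False, w: False}
  {a: True, n: True, w: False}
  {w: True, a: False, n: False}


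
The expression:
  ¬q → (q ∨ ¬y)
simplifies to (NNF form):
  q ∨ ¬y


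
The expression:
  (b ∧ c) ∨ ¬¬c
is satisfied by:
  {c: True}


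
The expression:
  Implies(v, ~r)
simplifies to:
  ~r | ~v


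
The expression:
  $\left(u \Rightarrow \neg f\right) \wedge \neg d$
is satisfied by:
  {d: False, u: False, f: False}
  {f: True, d: False, u: False}
  {u: True, d: False, f: False}


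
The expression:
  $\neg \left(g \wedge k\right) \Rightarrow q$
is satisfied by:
  {k: True, q: True, g: True}
  {k: True, q: True, g: False}
  {q: True, g: True, k: False}
  {q: True, g: False, k: False}
  {k: True, g: True, q: False}


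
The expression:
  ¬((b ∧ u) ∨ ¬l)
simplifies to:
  l ∧ (¬b ∨ ¬u)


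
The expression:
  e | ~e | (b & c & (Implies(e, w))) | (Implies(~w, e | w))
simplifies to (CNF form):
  True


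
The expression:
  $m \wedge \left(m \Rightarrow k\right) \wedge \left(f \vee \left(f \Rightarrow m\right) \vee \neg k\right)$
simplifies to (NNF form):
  $k \wedge m$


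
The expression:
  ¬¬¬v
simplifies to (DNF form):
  ¬v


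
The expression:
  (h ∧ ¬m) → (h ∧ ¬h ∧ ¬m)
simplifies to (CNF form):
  m ∨ ¬h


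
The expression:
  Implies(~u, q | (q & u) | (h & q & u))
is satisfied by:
  {q: True, u: True}
  {q: True, u: False}
  {u: True, q: False}


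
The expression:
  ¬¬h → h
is always true.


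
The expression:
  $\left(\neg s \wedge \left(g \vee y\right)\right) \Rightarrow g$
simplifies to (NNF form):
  $g \vee s \vee \neg y$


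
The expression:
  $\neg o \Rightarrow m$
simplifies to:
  $m \vee o$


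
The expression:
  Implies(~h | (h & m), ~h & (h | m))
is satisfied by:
  {m: True, h: False}
  {h: True, m: False}


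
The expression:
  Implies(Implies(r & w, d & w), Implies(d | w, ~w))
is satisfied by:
  {r: True, d: False, w: False}
  {d: False, w: False, r: False}
  {r: True, d: True, w: False}
  {d: True, r: False, w: False}
  {w: True, r: True, d: False}


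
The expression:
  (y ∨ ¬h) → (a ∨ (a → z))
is always true.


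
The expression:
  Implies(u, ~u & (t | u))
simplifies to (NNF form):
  ~u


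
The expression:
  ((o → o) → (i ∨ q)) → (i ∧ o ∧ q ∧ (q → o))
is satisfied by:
  {o: True, i: False, q: False}
  {i: False, q: False, o: False}
  {o: True, q: True, i: True}


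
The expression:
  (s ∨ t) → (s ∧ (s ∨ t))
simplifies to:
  s ∨ ¬t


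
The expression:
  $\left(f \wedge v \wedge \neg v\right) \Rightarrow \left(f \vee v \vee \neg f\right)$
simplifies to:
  $\text{True}$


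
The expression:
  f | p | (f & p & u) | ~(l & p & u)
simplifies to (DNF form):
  True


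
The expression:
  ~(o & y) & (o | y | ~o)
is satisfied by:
  {o: False, y: False}
  {y: True, o: False}
  {o: True, y: False}


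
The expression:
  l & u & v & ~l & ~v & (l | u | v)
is never true.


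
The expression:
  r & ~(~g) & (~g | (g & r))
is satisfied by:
  {r: True, g: True}


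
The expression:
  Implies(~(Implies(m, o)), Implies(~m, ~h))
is always true.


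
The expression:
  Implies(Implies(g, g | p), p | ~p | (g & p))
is always true.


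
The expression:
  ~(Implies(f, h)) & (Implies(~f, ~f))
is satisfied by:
  {f: True, h: False}


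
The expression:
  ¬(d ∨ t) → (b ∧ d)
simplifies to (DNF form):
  d ∨ t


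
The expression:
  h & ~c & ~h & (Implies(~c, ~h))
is never true.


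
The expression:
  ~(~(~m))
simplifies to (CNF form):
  ~m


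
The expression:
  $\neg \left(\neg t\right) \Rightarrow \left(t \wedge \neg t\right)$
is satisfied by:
  {t: False}


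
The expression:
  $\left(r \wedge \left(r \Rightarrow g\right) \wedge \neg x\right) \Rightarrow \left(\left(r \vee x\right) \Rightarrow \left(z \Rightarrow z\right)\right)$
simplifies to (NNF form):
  $\text{True}$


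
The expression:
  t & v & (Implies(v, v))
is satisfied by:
  {t: True, v: True}


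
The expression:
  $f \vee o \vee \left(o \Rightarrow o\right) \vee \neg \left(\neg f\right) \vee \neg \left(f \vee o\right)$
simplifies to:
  $\text{True}$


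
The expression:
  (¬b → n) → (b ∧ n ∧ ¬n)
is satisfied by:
  {n: False, b: False}


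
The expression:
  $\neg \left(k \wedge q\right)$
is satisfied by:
  {k: False, q: False}
  {q: True, k: False}
  {k: True, q: False}


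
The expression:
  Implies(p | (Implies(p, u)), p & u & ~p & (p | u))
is never true.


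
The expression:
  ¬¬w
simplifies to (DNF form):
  w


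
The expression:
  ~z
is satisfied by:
  {z: False}


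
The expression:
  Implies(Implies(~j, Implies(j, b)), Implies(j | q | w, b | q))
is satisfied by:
  {b: True, q: True, w: False, j: False}
  {j: True, b: True, q: True, w: False}
  {b: True, q: True, w: True, j: False}
  {j: True, b: True, q: True, w: True}
  {b: True, w: False, q: False, j: False}
  {b: True, j: True, w: False, q: False}
  {b: True, w: True, q: False, j: False}
  {b: True, j: True, w: True, q: False}
  {q: True, j: False, w: False, b: False}
  {j: True, q: True, w: False, b: False}
  {q: True, w: True, j: False, b: False}
  {j: True, q: True, w: True, b: False}
  {j: False, w: False, q: False, b: False}


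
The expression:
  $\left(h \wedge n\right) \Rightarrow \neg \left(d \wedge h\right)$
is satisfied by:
  {h: False, d: False, n: False}
  {n: True, h: False, d: False}
  {d: True, h: False, n: False}
  {n: True, d: True, h: False}
  {h: True, n: False, d: False}
  {n: True, h: True, d: False}
  {d: True, h: True, n: False}


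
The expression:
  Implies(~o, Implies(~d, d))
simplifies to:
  d | o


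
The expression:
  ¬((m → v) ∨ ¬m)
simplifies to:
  m ∧ ¬v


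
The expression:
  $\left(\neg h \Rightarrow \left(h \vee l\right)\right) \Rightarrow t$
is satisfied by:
  {t: True, l: False, h: False}
  {t: True, h: True, l: False}
  {t: True, l: True, h: False}
  {t: True, h: True, l: True}
  {h: False, l: False, t: False}


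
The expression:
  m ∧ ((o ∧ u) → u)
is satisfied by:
  {m: True}


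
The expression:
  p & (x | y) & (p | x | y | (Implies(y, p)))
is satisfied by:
  {p: True, y: True, x: True}
  {p: True, y: True, x: False}
  {p: True, x: True, y: False}


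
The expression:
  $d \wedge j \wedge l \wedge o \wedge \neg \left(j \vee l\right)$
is never true.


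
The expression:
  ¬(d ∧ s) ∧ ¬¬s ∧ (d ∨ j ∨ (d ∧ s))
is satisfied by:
  {j: True, s: True, d: False}


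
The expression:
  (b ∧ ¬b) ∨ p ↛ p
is never true.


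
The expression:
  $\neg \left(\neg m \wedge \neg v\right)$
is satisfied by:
  {m: True, v: True}
  {m: True, v: False}
  {v: True, m: False}


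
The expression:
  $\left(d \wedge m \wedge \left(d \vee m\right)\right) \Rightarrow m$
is always true.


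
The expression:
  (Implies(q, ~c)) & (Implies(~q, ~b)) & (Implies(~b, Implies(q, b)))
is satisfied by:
  {c: False, q: False, b: False}
  {c: True, q: False, b: False}
  {b: True, q: True, c: False}


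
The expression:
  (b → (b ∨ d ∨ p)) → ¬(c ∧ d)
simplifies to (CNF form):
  ¬c ∨ ¬d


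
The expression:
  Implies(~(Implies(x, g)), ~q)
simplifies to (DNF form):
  g | ~q | ~x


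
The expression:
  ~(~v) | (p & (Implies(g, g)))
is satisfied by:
  {v: True, p: True}
  {v: True, p: False}
  {p: True, v: False}


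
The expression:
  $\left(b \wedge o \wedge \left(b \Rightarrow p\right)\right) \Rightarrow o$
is always true.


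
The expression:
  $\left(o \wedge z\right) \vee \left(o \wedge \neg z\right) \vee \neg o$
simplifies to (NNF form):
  $\text{True}$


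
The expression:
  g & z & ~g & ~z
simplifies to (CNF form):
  False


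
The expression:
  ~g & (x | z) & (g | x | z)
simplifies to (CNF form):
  ~g & (x | z)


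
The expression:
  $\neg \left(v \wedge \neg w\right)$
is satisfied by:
  {w: True, v: False}
  {v: False, w: False}
  {v: True, w: True}


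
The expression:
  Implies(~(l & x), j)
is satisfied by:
  {x: True, j: True, l: True}
  {x: True, j: True, l: False}
  {j: True, l: True, x: False}
  {j: True, l: False, x: False}
  {x: True, l: True, j: False}


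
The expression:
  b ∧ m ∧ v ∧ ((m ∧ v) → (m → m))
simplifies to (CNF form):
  b ∧ m ∧ v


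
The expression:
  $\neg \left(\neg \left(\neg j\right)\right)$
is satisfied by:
  {j: False}


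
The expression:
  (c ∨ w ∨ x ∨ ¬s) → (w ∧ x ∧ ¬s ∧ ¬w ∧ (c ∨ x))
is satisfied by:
  {s: True, x: False, w: False, c: False}


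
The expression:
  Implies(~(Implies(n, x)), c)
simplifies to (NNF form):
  c | x | ~n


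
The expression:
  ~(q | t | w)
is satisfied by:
  {q: False, w: False, t: False}


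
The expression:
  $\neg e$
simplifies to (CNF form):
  $\neg e$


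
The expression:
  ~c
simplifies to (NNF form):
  ~c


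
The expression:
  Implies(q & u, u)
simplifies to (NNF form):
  True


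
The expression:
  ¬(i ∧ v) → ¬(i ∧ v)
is always true.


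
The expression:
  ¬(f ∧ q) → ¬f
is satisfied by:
  {q: True, f: False}
  {f: False, q: False}
  {f: True, q: True}


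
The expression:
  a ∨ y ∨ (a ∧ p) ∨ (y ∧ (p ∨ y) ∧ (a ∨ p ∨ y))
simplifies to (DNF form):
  a ∨ y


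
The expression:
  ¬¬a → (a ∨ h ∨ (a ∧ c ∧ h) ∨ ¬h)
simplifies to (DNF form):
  True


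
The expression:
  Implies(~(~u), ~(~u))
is always true.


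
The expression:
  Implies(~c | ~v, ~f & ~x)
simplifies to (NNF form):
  (c | ~f) & (c | ~x) & (v | ~f) & (v | ~x)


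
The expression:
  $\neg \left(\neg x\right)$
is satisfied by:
  {x: True}


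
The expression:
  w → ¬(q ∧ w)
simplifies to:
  ¬q ∨ ¬w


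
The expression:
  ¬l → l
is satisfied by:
  {l: True}


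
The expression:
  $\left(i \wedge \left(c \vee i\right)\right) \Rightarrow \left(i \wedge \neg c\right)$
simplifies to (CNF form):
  $\neg c \vee \neg i$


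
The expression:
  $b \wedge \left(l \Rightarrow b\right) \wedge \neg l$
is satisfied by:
  {b: True, l: False}


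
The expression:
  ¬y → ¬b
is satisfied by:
  {y: True, b: False}
  {b: False, y: False}
  {b: True, y: True}


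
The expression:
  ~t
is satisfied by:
  {t: False}


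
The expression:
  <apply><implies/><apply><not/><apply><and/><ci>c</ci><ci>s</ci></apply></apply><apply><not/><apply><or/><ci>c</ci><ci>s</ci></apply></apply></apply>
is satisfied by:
  {c: False, s: False}
  {s: True, c: True}


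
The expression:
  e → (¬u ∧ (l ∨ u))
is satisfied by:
  {l: True, u: False, e: False}
  {u: False, e: False, l: False}
  {l: True, u: True, e: False}
  {u: True, l: False, e: False}
  {e: True, l: True, u: False}


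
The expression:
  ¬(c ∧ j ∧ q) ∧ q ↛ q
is never true.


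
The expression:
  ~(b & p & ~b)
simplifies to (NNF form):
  True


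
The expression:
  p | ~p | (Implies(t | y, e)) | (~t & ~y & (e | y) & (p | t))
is always true.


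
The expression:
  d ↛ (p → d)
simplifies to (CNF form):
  False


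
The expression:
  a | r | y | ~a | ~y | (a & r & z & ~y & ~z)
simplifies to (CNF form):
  True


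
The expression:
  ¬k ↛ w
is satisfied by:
  {w: True, k: False}
  {k: False, w: False}
  {k: True, w: True}


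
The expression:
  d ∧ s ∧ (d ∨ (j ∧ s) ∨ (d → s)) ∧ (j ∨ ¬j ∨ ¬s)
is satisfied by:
  {s: True, d: True}


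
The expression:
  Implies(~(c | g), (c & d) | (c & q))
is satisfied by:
  {c: True, g: True}
  {c: True, g: False}
  {g: True, c: False}


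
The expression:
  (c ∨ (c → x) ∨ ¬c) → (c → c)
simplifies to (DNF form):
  True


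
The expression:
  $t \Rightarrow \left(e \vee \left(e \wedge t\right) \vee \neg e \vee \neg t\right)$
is always true.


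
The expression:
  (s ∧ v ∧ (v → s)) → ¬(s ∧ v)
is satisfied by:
  {s: False, v: False}
  {v: True, s: False}
  {s: True, v: False}


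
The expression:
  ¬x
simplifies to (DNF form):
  ¬x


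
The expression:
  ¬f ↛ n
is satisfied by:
  {n: False, f: False}


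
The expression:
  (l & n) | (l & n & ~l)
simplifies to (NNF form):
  l & n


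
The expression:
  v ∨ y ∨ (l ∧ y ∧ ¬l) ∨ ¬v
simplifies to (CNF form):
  True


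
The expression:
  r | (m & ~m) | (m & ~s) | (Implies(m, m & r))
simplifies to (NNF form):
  r | ~m | ~s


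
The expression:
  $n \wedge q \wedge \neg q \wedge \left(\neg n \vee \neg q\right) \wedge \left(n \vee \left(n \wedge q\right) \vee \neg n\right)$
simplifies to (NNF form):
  $\text{False}$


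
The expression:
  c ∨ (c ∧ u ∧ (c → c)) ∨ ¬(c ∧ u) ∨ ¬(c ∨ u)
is always true.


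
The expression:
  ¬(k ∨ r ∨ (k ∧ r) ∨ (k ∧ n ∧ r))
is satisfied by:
  {r: False, k: False}


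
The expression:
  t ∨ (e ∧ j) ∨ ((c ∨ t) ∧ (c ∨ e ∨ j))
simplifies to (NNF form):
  c ∨ t ∨ (e ∧ j)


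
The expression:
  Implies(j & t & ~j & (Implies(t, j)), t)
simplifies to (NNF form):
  True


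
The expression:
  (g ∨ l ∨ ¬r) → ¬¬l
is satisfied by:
  {l: True, r: True, g: False}
  {l: True, r: False, g: False}
  {l: True, g: True, r: True}
  {l: True, g: True, r: False}
  {r: True, g: False, l: False}


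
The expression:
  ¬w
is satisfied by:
  {w: False}


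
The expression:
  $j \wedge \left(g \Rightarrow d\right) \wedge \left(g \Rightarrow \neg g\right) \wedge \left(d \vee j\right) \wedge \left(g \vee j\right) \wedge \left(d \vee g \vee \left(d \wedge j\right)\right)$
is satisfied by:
  {j: True, d: True, g: False}


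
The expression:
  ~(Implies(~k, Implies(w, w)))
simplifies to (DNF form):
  False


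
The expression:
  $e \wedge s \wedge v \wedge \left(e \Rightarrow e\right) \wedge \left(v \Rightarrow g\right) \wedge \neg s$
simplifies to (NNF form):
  $\text{False}$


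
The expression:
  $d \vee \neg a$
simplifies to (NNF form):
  $d \vee \neg a$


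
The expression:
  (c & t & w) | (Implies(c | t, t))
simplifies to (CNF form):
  t | ~c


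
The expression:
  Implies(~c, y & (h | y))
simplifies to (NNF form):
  c | y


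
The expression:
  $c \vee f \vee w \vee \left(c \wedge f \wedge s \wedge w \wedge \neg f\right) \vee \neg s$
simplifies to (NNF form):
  $c \vee f \vee w \vee \neg s$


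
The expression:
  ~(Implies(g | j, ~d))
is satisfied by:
  {g: True, j: True, d: True}
  {g: True, d: True, j: False}
  {j: True, d: True, g: False}


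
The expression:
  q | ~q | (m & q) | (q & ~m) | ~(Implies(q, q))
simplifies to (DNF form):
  True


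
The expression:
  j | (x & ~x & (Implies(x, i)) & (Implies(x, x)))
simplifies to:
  j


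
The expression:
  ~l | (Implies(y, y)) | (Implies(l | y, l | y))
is always true.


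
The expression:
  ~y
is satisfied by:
  {y: False}


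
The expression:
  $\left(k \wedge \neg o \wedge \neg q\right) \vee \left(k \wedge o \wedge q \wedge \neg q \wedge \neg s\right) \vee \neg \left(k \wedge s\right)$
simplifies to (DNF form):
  $\left(\neg o \wedge \neg q\right) \vee \neg k \vee \neg s$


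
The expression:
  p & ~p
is never true.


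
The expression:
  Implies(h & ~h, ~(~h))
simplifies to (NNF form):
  True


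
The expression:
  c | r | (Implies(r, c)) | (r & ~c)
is always true.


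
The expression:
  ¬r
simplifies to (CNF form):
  ¬r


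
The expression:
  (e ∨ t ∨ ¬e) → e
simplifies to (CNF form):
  e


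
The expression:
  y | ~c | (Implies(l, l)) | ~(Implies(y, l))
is always true.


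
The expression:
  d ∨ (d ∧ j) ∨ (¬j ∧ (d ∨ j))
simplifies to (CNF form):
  d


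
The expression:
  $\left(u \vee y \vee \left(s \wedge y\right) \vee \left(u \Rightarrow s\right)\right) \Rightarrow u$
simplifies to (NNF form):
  $u$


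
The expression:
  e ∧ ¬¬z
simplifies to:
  e ∧ z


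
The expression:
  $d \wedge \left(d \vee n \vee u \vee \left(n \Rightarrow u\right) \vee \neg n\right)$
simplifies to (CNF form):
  $d$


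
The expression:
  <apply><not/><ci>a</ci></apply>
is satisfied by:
  {a: False}


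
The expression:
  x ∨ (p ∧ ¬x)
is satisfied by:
  {x: True, p: True}
  {x: True, p: False}
  {p: True, x: False}


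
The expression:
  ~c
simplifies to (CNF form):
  ~c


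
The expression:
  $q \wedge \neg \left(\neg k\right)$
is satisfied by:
  {q: True, k: True}


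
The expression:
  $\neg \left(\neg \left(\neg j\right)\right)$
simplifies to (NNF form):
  $\neg j$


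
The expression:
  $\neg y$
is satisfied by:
  {y: False}


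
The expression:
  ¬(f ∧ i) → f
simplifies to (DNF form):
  f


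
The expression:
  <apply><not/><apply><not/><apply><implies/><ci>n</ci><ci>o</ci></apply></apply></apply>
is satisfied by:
  {o: True, n: False}
  {n: False, o: False}
  {n: True, o: True}


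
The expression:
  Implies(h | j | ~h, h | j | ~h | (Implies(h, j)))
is always true.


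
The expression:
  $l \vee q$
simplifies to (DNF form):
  $l \vee q$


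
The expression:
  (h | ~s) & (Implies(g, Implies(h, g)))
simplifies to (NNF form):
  h | ~s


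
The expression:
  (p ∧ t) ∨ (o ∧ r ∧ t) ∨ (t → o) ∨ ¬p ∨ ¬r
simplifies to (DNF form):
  True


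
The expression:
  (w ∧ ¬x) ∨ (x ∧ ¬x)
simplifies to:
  w ∧ ¬x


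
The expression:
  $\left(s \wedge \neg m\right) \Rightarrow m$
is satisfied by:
  {m: True, s: False}
  {s: False, m: False}
  {s: True, m: True}


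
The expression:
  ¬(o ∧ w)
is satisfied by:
  {w: False, o: False}
  {o: True, w: False}
  {w: True, o: False}


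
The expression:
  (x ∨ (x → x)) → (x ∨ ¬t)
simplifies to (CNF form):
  x ∨ ¬t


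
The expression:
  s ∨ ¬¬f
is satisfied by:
  {s: True, f: True}
  {s: True, f: False}
  {f: True, s: False}


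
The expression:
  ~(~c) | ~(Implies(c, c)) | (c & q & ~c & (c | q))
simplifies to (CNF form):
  c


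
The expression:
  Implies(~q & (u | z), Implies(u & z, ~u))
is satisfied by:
  {q: True, u: False, z: False}
  {u: False, z: False, q: False}
  {q: True, z: True, u: False}
  {z: True, u: False, q: False}
  {q: True, u: True, z: False}
  {u: True, q: False, z: False}
  {q: True, z: True, u: True}


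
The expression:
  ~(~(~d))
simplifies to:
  ~d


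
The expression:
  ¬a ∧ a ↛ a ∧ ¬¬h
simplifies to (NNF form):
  False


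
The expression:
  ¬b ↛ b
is always true.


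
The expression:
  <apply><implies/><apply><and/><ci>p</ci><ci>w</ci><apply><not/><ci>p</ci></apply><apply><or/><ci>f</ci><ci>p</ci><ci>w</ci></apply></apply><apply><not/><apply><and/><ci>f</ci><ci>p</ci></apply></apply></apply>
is always true.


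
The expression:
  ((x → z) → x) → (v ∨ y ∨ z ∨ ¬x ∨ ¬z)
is always true.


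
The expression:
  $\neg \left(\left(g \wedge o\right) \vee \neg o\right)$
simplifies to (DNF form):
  $o \wedge \neg g$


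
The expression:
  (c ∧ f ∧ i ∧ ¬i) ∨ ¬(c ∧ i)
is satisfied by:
  {c: False, i: False}
  {i: True, c: False}
  {c: True, i: False}


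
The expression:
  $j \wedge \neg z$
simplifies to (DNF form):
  $j \wedge \neg z$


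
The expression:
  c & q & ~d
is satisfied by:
  {c: True, q: True, d: False}


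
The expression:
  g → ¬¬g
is always true.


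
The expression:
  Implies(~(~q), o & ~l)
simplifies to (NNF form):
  ~q | (o & ~l)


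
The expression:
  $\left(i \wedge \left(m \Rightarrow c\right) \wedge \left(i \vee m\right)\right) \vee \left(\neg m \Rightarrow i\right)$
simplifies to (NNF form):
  $i \vee m$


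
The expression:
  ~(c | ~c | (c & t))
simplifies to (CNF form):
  False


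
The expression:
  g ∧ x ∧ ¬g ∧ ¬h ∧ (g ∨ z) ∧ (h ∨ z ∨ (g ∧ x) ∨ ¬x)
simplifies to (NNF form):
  False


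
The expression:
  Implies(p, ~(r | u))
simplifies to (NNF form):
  ~p | (~r & ~u)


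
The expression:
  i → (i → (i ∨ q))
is always true.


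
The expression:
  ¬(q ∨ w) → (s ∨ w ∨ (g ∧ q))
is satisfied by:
  {s: True, q: True, w: True}
  {s: True, q: True, w: False}
  {s: True, w: True, q: False}
  {s: True, w: False, q: False}
  {q: True, w: True, s: False}
  {q: True, w: False, s: False}
  {w: True, q: False, s: False}


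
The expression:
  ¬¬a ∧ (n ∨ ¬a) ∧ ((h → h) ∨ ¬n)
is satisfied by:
  {a: True, n: True}


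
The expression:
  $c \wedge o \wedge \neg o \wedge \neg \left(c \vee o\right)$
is never true.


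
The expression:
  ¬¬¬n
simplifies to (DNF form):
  ¬n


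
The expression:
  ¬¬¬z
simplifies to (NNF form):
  ¬z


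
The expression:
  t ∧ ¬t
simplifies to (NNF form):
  False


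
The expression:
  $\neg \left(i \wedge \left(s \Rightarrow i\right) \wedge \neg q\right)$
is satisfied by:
  {q: True, i: False}
  {i: False, q: False}
  {i: True, q: True}


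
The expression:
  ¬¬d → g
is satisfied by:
  {g: True, d: False}
  {d: False, g: False}
  {d: True, g: True}


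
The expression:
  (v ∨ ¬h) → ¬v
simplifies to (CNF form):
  ¬v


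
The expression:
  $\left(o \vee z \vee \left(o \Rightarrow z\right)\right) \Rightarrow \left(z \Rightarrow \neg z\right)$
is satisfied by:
  {z: False}


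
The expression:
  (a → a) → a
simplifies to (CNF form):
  a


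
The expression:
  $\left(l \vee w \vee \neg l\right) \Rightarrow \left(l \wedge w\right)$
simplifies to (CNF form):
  $l \wedge w$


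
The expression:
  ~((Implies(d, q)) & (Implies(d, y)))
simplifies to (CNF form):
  d & (~q | ~y)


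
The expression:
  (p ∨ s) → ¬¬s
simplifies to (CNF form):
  s ∨ ¬p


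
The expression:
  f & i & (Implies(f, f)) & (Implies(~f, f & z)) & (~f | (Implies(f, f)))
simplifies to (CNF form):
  f & i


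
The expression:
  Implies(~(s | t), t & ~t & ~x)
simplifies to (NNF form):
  s | t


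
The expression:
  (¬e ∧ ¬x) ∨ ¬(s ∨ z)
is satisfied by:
  {z: False, x: False, s: False, e: False}
  {e: True, z: False, x: False, s: False}
  {s: True, z: False, x: False, e: False}
  {x: True, e: False, z: False, s: False}
  {e: True, x: True, z: False, s: False}
  {z: True, e: False, x: False, s: False}
  {s: True, z: True, e: False, x: False}


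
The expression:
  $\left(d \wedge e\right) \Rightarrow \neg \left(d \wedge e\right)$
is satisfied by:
  {e: False, d: False}
  {d: True, e: False}
  {e: True, d: False}


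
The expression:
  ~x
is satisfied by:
  {x: False}


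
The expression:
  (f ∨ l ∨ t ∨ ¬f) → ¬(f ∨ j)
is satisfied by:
  {f: False, j: False}


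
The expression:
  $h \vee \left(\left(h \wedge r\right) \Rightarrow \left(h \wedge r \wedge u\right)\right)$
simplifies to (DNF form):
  $\text{True}$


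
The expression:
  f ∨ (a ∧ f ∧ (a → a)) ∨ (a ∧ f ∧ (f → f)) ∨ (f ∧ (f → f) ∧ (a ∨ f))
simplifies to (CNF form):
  f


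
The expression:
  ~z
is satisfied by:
  {z: False}


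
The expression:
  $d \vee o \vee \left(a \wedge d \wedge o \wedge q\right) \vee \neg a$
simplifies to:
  $d \vee o \vee \neg a$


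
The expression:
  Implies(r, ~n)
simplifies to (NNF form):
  ~n | ~r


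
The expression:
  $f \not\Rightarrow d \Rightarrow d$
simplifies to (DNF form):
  $d \vee \neg f$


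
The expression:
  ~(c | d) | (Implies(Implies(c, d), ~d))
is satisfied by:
  {d: False}


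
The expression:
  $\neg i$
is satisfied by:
  {i: False}


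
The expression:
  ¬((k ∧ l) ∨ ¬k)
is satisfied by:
  {k: True, l: False}


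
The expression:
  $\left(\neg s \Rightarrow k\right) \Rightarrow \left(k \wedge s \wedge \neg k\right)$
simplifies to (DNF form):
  $\neg k \wedge \neg s$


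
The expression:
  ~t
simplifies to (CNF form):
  ~t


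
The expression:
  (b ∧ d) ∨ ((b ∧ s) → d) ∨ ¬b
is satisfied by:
  {d: True, s: False, b: False}
  {s: False, b: False, d: False}
  {b: True, d: True, s: False}
  {b: True, s: False, d: False}
  {d: True, s: True, b: False}
  {s: True, d: False, b: False}
  {b: True, s: True, d: True}
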